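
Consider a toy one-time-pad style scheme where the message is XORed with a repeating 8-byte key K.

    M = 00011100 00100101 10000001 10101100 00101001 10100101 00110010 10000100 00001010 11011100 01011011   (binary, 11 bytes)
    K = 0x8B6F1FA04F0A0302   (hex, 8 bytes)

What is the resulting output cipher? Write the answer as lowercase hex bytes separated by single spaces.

The 8-byte key repeats, so the effective keystream is 8b 6f 1f a0 4f 0a 03 02 8b 6f 1f.
byte 0: 1c ^ 8b = 97
byte 1: 25 ^ 6f = 4a
byte 2: 81 ^ 1f = 9e
byte 3: ac ^ a0 = 0c
byte 4: 29 ^ 4f = 66
byte 5: a5 ^ 0a = af
byte 6: 32 ^ 03 = 31
byte 7: 84 ^ 02 = 86
byte 8: 0a ^ 8b = 81
byte 9: dc ^ 6f = b3
byte 10: 5b ^ 1f = 44

97 4a 9e 0c 66 af 31 86 81 b3 44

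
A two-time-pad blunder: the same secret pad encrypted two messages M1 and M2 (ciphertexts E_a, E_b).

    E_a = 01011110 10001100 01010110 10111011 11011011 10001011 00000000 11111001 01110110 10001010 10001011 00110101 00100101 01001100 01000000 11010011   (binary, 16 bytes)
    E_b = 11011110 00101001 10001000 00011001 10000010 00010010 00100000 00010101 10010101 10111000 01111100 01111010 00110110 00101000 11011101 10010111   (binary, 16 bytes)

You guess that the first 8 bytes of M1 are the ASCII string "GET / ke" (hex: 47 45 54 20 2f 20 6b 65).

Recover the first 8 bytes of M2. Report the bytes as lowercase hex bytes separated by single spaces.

c7 e0 8a 82 76 b9 4b 89

First, E_a ⊕ E_b = (M1 ⊕ K) ⊕ (M2 ⊕ K) = M1 ⊕ M2, so the key drops out. Then M2 = (M1 ⊕ M2) ⊕ M1 over the first 8 bytes.
byte 0: (5e xor de) xor 47 = 80 xor 47 = c7
byte 1: (8c xor 29) xor 45 = a5 xor 45 = e0
byte 2: (56 xor 88) xor 54 = de xor 54 = 8a
byte 3: (bb xor 19) xor 20 = a2 xor 20 = 82
byte 4: (db xor 82) xor 2f = 59 xor 2f = 76
byte 5: (8b xor 12) xor 20 = 99 xor 20 = b9
byte 6: (00 xor 20) xor 6b = 20 xor 6b = 4b
byte 7: (f9 xor 15) xor 65 = ec xor 65 = 89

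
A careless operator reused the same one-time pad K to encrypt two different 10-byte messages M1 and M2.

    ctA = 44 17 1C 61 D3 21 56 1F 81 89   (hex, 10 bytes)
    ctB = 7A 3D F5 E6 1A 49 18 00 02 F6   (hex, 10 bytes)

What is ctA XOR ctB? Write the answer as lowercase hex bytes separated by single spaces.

ctA ⊕ ctB = (M1 ⊕ K) ⊕ (M2 ⊕ K) = M1 ⊕ M2 — the shared key cancels under XOR.
 68 XOR 122 =  62
 23 XOR  61 =  42
 28 XOR 245 = 233
 97 XOR 230 = 135
211 XOR  26 = 201
 33 XOR  73 = 104
 86 XOR  24 =  78
 31 XOR   0 =  31
129 XOR   2 = 131
137 XOR 246 = 127

3e 2a e9 87 c9 68 4e 1f 83 7f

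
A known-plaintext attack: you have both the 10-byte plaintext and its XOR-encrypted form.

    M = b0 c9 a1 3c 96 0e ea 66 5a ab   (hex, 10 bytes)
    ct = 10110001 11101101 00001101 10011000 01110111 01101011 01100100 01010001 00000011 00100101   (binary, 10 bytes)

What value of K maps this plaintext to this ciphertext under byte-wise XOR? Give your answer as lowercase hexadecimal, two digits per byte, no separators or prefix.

0124aca4e1658e37598e

Since ct = M ⊕ K, XORing both sides with M gives K = M ⊕ ct.
byte 0: b0 XOR b1 = 01
byte 1: c9 XOR ed = 24
byte 2: a1 XOR 0d = ac
byte 3: 3c XOR 98 = a4
byte 4: 96 XOR 77 = e1
byte 5: 0e XOR 6b = 65
byte 6: ea XOR 64 = 8e
byte 7: 66 XOR 51 = 37
byte 8: 5a XOR 03 = 59
byte 9: ab XOR 25 = 8e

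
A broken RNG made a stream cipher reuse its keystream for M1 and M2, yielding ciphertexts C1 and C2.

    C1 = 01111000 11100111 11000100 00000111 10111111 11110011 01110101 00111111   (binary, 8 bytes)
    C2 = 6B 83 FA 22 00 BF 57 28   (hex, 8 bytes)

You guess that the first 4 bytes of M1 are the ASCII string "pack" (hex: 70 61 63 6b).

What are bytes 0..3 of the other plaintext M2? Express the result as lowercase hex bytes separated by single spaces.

First, C1 ⊕ C2 = (M1 ⊕ K) ⊕ (M2 ⊕ K) = M1 ⊕ M2, so the key drops out. Then M2 = (M1 ⊕ M2) ⊕ M1 over the first 4 bytes.
byte 0: (78 ⊕ 6b) ⊕ 70 = 13 ⊕ 70 = 63
byte 1: (e7 ⊕ 83) ⊕ 61 = 64 ⊕ 61 = 05
byte 2: (c4 ⊕ fa) ⊕ 63 = 3e ⊕ 63 = 5d
byte 3: (07 ⊕ 22) ⊕ 6b = 25 ⊕ 6b = 4e

63 05 5d 4e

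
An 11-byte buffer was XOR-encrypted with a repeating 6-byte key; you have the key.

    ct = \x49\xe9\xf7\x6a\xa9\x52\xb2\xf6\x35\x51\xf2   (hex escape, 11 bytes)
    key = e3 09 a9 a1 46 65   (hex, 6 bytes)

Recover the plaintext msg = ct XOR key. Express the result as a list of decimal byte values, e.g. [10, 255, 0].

The 6-byte key repeats, so the effective keystream is e3 09 a9 a1 46 65 e3 09 a9 a1 46.
byte 0: 01001001 ^ 11100011 = 10101010
byte 1: 11101001 ^ 00001001 = 11100000
byte 2: 11110111 ^ 10101001 = 01011110
byte 3: 01101010 ^ 10100001 = 11001011
byte 4: 10101001 ^ 01000110 = 11101111
byte 5: 01010010 ^ 01100101 = 00110111
byte 6: 10110010 ^ 11100011 = 01010001
byte 7: 11110110 ^ 00001001 = 11111111
byte 8: 00110101 ^ 10101001 = 10011100
byte 9: 01010001 ^ 10100001 = 11110000
byte 10: 11110010 ^ 01000110 = 10110100

[170, 224, 94, 203, 239, 55, 81, 255, 156, 240, 180]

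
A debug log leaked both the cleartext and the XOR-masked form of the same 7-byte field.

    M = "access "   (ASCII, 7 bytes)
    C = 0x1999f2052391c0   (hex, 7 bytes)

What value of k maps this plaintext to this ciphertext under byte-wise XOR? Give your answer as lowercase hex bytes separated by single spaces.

Since C = M ⊕ k, XORing both sides with M gives k = M ⊕ C.
 97 ^  25 = 120
 99 ^ 153 = 250
 99 ^ 242 = 145
101 ^   5 =  96
115 ^  35 =  80
115 ^ 145 = 226
 32 ^ 192 = 224

78 fa 91 60 50 e2 e0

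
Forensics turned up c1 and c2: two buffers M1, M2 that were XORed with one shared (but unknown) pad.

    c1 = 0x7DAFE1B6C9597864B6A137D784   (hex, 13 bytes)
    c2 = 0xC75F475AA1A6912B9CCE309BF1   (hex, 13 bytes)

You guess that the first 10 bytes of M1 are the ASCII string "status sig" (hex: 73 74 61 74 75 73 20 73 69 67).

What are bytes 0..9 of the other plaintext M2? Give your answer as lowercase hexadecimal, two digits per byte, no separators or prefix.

c984c7981d8cc93c4308

First, c1 ⊕ c2 = (M1 ⊕ K) ⊕ (M2 ⊕ K) = M1 ⊕ M2, so the key drops out. Then M2 = (M1 ⊕ M2) ⊕ M1 over the first 10 bytes.
byte 0: (7d ⊕ c7) ⊕ 73 = ba ⊕ 73 = c9
byte 1: (af ⊕ 5f) ⊕ 74 = f0 ⊕ 74 = 84
byte 2: (e1 ⊕ 47) ⊕ 61 = a6 ⊕ 61 = c7
byte 3: (b6 ⊕ 5a) ⊕ 74 = ec ⊕ 74 = 98
byte 4: (c9 ⊕ a1) ⊕ 75 = 68 ⊕ 75 = 1d
byte 5: (59 ⊕ a6) ⊕ 73 = ff ⊕ 73 = 8c
byte 6: (78 ⊕ 91) ⊕ 20 = e9 ⊕ 20 = c9
byte 7: (64 ⊕ 2b) ⊕ 73 = 4f ⊕ 73 = 3c
byte 8: (b6 ⊕ 9c) ⊕ 69 = 2a ⊕ 69 = 43
byte 9: (a1 ⊕ ce) ⊕ 67 = 6f ⊕ 67 = 08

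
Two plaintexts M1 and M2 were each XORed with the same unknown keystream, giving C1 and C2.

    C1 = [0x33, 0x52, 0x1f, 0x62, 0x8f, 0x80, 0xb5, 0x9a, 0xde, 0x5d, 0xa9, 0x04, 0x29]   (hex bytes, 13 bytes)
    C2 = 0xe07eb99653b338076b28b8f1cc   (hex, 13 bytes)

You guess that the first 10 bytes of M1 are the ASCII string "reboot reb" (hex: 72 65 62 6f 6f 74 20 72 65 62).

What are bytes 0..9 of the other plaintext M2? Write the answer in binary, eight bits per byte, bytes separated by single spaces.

10100001 01001001 11000100 10011011 10110011 01000111 10101101 11101111 11010000 00010111

First, C1 ⊕ C2 = (M1 ⊕ K) ⊕ (M2 ⊕ K) = M1 ⊕ M2, so the key drops out. Then M2 = (M1 ⊕ M2) ⊕ M1 over the first 10 bytes.
byte 0: (33 xor e0) xor 72 = d3 xor 72 = a1
byte 1: (52 xor 7e) xor 65 = 2c xor 65 = 49
byte 2: (1f xor b9) xor 62 = a6 xor 62 = c4
byte 3: (62 xor 96) xor 6f = f4 xor 6f = 9b
byte 4: (8f xor 53) xor 6f = dc xor 6f = b3
byte 5: (80 xor b3) xor 74 = 33 xor 74 = 47
byte 6: (b5 xor 38) xor 20 = 8d xor 20 = ad
byte 7: (9a xor 07) xor 72 = 9d xor 72 = ef
byte 8: (de xor 6b) xor 65 = b5 xor 65 = d0
byte 9: (5d xor 28) xor 62 = 75 xor 62 = 17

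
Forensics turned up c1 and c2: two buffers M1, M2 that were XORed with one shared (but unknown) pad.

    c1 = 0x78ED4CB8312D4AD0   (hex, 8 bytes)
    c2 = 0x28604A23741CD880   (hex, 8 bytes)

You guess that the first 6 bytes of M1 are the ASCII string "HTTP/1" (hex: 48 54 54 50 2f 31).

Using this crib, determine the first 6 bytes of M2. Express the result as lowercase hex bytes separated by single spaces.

First, c1 ⊕ c2 = (M1 ⊕ K) ⊕ (M2 ⊕ K) = M1 ⊕ M2, so the key drops out. Then M2 = (M1 ⊕ M2) ⊕ M1 over the first 6 bytes.
byte 0: (78 ^ 28) ^ 48 = 50 ^ 48 = 18
byte 1: (ed ^ 60) ^ 54 = 8d ^ 54 = d9
byte 2: (4c ^ 4a) ^ 54 = 06 ^ 54 = 52
byte 3: (b8 ^ 23) ^ 50 = 9b ^ 50 = cb
byte 4: (31 ^ 74) ^ 2f = 45 ^ 2f = 6a
byte 5: (2d ^ 1c) ^ 31 = 31 ^ 31 = 00

18 d9 52 cb 6a 00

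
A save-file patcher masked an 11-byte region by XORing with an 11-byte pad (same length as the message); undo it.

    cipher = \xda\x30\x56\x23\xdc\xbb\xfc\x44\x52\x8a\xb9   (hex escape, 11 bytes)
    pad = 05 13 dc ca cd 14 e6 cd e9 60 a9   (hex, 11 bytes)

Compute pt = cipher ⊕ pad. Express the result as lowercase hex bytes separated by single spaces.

da XOR 05 = df
30 XOR 13 = 23
56 XOR dc = 8a
23 XOR ca = e9
dc XOR cd = 11
bb XOR 14 = af
fc XOR e6 = 1a
44 XOR cd = 89
52 XOR e9 = bb
8a XOR 60 = ea
b9 XOR a9 = 10

df 23 8a e9 11 af 1a 89 bb ea 10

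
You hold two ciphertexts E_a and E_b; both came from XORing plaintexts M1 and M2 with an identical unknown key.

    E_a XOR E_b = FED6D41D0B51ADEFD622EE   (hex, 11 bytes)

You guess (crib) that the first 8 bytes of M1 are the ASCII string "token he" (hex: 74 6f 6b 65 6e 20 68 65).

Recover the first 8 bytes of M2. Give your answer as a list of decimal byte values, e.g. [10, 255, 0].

[138, 185, 191, 120, 101, 113, 197, 138]

Since E_a ⊕ E_b = M1 ⊕ M2, XORing with the guessed M1 bytes yields the corresponding M2 bytes: M2 = (E_a ⊕ E_b) ⊕ M1.
11111110 ⊕ 01110100 = 10001010
11010110 ⊕ 01101111 = 10111001
11010100 ⊕ 01101011 = 10111111
00011101 ⊕ 01100101 = 01111000
00001011 ⊕ 01101110 = 01100101
01010001 ⊕ 00100000 = 01110001
10101101 ⊕ 01101000 = 11000101
11101111 ⊕ 01100101 = 10001010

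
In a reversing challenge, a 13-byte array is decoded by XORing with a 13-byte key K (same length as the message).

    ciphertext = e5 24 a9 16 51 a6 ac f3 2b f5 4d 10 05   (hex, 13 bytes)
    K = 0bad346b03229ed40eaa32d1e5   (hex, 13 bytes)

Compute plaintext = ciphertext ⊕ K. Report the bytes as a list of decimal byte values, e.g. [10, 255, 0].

XOR is its own inverse, so applying the key byte-wise gives the result directly.
byte 0: 229 XOR  11 = 238
byte 1:  36 XOR 173 = 137
byte 2: 169 XOR  52 = 157
byte 3:  22 XOR 107 = 125
byte 4:  81 XOR   3 =  82
byte 5: 166 XOR  34 = 132
byte 6: 172 XOR 158 =  50
byte 7: 243 XOR 212 =  39
byte 8:  43 XOR  14 =  37
byte 9: 245 XOR 170 =  95
byte 10:  77 XOR  50 = 127
byte 11:  16 XOR 209 = 193
byte 12:   5 XOR 229 = 224

[238, 137, 157, 125, 82, 132, 50, 39, 37, 95, 127, 193, 224]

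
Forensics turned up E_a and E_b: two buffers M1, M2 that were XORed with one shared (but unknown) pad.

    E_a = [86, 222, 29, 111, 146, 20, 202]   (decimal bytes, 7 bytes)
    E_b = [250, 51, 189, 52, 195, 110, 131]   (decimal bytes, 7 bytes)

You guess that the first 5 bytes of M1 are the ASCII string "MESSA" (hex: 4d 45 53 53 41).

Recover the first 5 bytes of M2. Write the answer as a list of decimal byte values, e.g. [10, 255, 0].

First, E_a ⊕ E_b = (M1 ⊕ K) ⊕ (M2 ⊕ K) = M1 ⊕ M2, so the key drops out. Then M2 = (M1 ⊕ M2) ⊕ M1 over the first 5 bytes.
byte 0: (56 ⊕ fa) ⊕ 4d = ac ⊕ 4d = e1
byte 1: (de ⊕ 33) ⊕ 45 = ed ⊕ 45 = a8
byte 2: (1d ⊕ bd) ⊕ 53 = a0 ⊕ 53 = f3
byte 3: (6f ⊕ 34) ⊕ 53 = 5b ⊕ 53 = 08
byte 4: (92 ⊕ c3) ⊕ 41 = 51 ⊕ 41 = 10

[225, 168, 243, 8, 16]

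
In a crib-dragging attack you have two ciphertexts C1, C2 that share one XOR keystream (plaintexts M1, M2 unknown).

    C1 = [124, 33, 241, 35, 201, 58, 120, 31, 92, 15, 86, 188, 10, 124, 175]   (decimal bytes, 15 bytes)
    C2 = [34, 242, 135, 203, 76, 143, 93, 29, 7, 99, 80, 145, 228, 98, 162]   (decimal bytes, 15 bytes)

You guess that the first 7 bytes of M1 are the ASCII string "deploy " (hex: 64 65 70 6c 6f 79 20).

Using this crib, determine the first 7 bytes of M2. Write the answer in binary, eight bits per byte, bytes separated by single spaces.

First, C1 ⊕ C2 = (M1 ⊕ K) ⊕ (M2 ⊕ K) = M1 ⊕ M2, so the key drops out. Then M2 = (M1 ⊕ M2) ⊕ M1 over the first 7 bytes.
byte 0: (7c ⊕ 22) ⊕ 64 = 5e ⊕ 64 = 3a
byte 1: (21 ⊕ f2) ⊕ 65 = d3 ⊕ 65 = b6
byte 2: (f1 ⊕ 87) ⊕ 70 = 76 ⊕ 70 = 06
byte 3: (23 ⊕ cb) ⊕ 6c = e8 ⊕ 6c = 84
byte 4: (c9 ⊕ 4c) ⊕ 6f = 85 ⊕ 6f = ea
byte 5: (3a ⊕ 8f) ⊕ 79 = b5 ⊕ 79 = cc
byte 6: (78 ⊕ 5d) ⊕ 20 = 25 ⊕ 20 = 05

00111010 10110110 00000110 10000100 11101010 11001100 00000101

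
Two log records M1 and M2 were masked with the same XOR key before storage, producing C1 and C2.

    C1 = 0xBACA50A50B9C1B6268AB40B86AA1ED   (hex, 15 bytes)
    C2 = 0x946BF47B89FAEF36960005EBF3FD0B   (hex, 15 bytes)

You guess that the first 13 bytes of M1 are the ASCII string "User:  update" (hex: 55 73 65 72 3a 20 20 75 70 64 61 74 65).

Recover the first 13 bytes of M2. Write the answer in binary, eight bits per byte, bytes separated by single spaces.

First, C1 ⊕ C2 = (M1 ⊕ K) ⊕ (M2 ⊕ K) = M1 ⊕ M2, so the key drops out. Then M2 = (M1 ⊕ M2) ⊕ M1 over the first 13 bytes.
byte 0: (ba xor 94) xor 55 = 2e xor 55 = 7b
byte 1: (ca xor 6b) xor 73 = a1 xor 73 = d2
byte 2: (50 xor f4) xor 65 = a4 xor 65 = c1
byte 3: (a5 xor 7b) xor 72 = de xor 72 = ac
byte 4: (0b xor 89) xor 3a = 82 xor 3a = b8
byte 5: (9c xor fa) xor 20 = 66 xor 20 = 46
byte 6: (1b xor ef) xor 20 = f4 xor 20 = d4
byte 7: (62 xor 36) xor 75 = 54 xor 75 = 21
byte 8: (68 xor 96) xor 70 = fe xor 70 = 8e
byte 9: (ab xor 00) xor 64 = ab xor 64 = cf
byte 10: (40 xor 05) xor 61 = 45 xor 61 = 24
byte 11: (b8 xor eb) xor 74 = 53 xor 74 = 27
byte 12: (6a xor f3) xor 65 = 99 xor 65 = fc

01111011 11010010 11000001 10101100 10111000 01000110 11010100 00100001 10001110 11001111 00100100 00100111 11111100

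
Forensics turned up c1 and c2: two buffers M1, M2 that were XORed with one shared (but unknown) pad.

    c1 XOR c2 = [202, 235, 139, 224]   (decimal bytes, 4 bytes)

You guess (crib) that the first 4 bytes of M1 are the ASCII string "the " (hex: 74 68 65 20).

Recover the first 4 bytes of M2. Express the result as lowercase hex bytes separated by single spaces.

be 83 ee c0

Since c1 ⊕ c2 = M1 ⊕ M2, XORing with the guessed M1 bytes yields the corresponding M2 bytes: M2 = (c1 ⊕ c2) ⊕ M1.
ca ^ 74 = be
eb ^ 68 = 83
8b ^ 65 = ee
e0 ^ 20 = c0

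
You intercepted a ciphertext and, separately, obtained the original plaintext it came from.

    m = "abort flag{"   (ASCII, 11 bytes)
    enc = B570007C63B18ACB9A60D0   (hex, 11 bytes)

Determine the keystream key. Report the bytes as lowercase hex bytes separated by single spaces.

Since enc = m ⊕ key, XORing both sides with m gives key = m ⊕ enc.
byte 0:  97 ⊕ 181 = 212
byte 1:  98 ⊕ 112 =  18
byte 2: 111 ⊕   0 = 111
byte 3: 114 ⊕ 124 =  14
byte 4: 116 ⊕  99 =  23
byte 5:  32 ⊕ 177 = 145
byte 6: 102 ⊕ 138 = 236
byte 7: 108 ⊕ 203 = 167
byte 8:  97 ⊕ 154 = 251
byte 9: 103 ⊕  96 =   7
byte 10: 123 ⊕ 208 = 171

d4 12 6f 0e 17 91 ec a7 fb 07 ab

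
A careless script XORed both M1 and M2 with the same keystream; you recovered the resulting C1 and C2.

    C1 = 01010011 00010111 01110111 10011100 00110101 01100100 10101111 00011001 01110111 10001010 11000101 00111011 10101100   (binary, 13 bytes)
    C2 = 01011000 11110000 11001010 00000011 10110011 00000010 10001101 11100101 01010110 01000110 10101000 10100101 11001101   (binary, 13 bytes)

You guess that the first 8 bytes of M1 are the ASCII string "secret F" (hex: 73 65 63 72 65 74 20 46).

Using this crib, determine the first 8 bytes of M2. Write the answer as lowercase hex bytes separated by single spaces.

First, C1 ⊕ C2 = (M1 ⊕ K) ⊕ (M2 ⊕ K) = M1 ⊕ M2, so the key drops out. Then M2 = (M1 ⊕ M2) ⊕ M1 over the first 8 bytes.
byte 0: (53 ^ 58) ^ 73 = 0b ^ 73 = 78
byte 1: (17 ^ f0) ^ 65 = e7 ^ 65 = 82
byte 2: (77 ^ ca) ^ 63 = bd ^ 63 = de
byte 3: (9c ^ 03) ^ 72 = 9f ^ 72 = ed
byte 4: (35 ^ b3) ^ 65 = 86 ^ 65 = e3
byte 5: (64 ^ 02) ^ 74 = 66 ^ 74 = 12
byte 6: (af ^ 8d) ^ 20 = 22 ^ 20 = 02
byte 7: (19 ^ e5) ^ 46 = fc ^ 46 = ba

78 82 de ed e3 12 02 ba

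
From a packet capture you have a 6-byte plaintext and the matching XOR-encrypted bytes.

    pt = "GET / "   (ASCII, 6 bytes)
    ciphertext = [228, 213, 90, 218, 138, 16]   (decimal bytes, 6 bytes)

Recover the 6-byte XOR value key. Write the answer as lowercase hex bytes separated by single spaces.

Since ciphertext = pt ⊕ key, XORing both sides with pt gives key = pt ⊕ ciphertext.
byte 0: 47 XOR e4 = a3
byte 1: 45 XOR d5 = 90
byte 2: 54 XOR 5a = 0e
byte 3: 20 XOR da = fa
byte 4: 2f XOR 8a = a5
byte 5: 20 XOR 10 = 30

a3 90 0e fa a5 30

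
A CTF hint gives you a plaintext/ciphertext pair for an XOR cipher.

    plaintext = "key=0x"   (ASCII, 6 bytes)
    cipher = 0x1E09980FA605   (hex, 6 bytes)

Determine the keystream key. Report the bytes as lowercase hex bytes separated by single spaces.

Since cipher = plaintext ⊕ key, XORing both sides with plaintext gives key = plaintext ⊕ cipher.
byte 0: 01101011 ^ 00011110 = 01110101
byte 1: 01100101 ^ 00001001 = 01101100
byte 2: 01111001 ^ 10011000 = 11100001
byte 3: 00111101 ^ 00001111 = 00110010
byte 4: 00110000 ^ 10100110 = 10010110
byte 5: 01111000 ^ 00000101 = 01111101

75 6c e1 32 96 7d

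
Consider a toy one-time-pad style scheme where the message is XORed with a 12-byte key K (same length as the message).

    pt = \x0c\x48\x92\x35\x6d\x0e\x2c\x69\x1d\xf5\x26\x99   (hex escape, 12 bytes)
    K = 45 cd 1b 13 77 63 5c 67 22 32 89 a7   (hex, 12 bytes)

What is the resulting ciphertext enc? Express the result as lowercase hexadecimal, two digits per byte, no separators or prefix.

498589261a6d700e3fc7af3e

XOR is its own inverse, so applying the key byte-wise gives the result directly.
0c ⊕ 45 = 49
48 ⊕ cd = 85
92 ⊕ 1b = 89
35 ⊕ 13 = 26
6d ⊕ 77 = 1a
0e ⊕ 63 = 6d
2c ⊕ 5c = 70
69 ⊕ 67 = 0e
1d ⊕ 22 = 3f
f5 ⊕ 32 = c7
26 ⊕ 89 = af
99 ⊕ a7 = 3e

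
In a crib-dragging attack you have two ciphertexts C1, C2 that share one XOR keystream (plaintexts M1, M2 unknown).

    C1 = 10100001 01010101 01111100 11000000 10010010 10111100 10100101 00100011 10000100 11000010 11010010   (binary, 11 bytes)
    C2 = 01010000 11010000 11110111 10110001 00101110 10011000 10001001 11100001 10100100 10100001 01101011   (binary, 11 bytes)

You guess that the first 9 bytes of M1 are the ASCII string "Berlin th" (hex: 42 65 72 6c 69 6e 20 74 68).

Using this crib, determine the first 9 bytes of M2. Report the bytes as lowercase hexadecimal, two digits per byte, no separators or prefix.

First, C1 ⊕ C2 = (M1 ⊕ K) ⊕ (M2 ⊕ K) = M1 ⊕ M2, so the key drops out. Then M2 = (M1 ⊕ M2) ⊕ M1 over the first 9 bytes.
byte 0: (a1 xor 50) xor 42 = f1 xor 42 = b3
byte 1: (55 xor d0) xor 65 = 85 xor 65 = e0
byte 2: (7c xor f7) xor 72 = 8b xor 72 = f9
byte 3: (c0 xor b1) xor 6c = 71 xor 6c = 1d
byte 4: (92 xor 2e) xor 69 = bc xor 69 = d5
byte 5: (bc xor 98) xor 6e = 24 xor 6e = 4a
byte 6: (a5 xor 89) xor 20 = 2c xor 20 = 0c
byte 7: (23 xor e1) xor 74 = c2 xor 74 = b6
byte 8: (84 xor a4) xor 68 = 20 xor 68 = 48

b3e0f91dd54a0cb648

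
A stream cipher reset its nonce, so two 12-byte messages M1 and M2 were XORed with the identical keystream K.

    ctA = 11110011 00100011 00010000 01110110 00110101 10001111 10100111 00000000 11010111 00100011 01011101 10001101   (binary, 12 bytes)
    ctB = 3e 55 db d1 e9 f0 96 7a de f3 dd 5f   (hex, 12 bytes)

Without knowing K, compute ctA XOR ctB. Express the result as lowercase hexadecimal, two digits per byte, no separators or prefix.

cd76cba7dc7f317a09d080d2

ctA ⊕ ctB = (M1 ⊕ K) ⊕ (M2 ⊕ K) = M1 ⊕ M2 — the shared key cancels under XOR.
11110011 ^ 00111110 = 11001101
00100011 ^ 01010101 = 01110110
00010000 ^ 11011011 = 11001011
01110110 ^ 11010001 = 10100111
00110101 ^ 11101001 = 11011100
10001111 ^ 11110000 = 01111111
10100111 ^ 10010110 = 00110001
00000000 ^ 01111010 = 01111010
11010111 ^ 11011110 = 00001001
00100011 ^ 11110011 = 11010000
01011101 ^ 11011101 = 10000000
10001101 ^ 01011111 = 11010010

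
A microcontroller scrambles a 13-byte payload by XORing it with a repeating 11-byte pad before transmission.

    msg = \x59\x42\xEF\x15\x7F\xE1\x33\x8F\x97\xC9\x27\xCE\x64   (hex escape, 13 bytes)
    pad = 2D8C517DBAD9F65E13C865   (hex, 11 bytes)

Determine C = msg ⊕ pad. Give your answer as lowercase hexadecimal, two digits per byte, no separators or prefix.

The 11-byte key repeats, so the effective keystream is 2d 8c 51 7d ba d9 f6 5e 13 c8 65 2d 8c.
byte 0: 01011001 xor 00101101 = 01110100
byte 1: 01000010 xor 10001100 = 11001110
byte 2: 11101111 xor 01010001 = 10111110
byte 3: 00010101 xor 01111101 = 01101000
byte 4: 01111111 xor 10111010 = 11000101
byte 5: 11100001 xor 11011001 = 00111000
byte 6: 00110011 xor 11110110 = 11000101
byte 7: 10001111 xor 01011110 = 11010001
byte 8: 10010111 xor 00010011 = 10000100
byte 9: 11001001 xor 11001000 = 00000001
byte 10: 00100111 xor 01100101 = 01000010
byte 11: 11001110 xor 00101101 = 11100011
byte 12: 01100100 xor 10001100 = 11101000

74cebe68c538c5d1840142e3e8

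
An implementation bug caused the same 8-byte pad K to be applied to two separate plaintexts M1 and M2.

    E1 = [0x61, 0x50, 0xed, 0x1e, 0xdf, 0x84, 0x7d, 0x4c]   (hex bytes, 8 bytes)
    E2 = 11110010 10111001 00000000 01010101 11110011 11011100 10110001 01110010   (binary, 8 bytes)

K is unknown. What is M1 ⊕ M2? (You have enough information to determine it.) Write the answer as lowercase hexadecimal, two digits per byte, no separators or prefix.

E1 ⊕ E2 = (M1 ⊕ K) ⊕ (M2 ⊕ K) = M1 ⊕ M2 — the shared key cancels under XOR.
61 ⊕ f2 = 93
50 ⊕ b9 = e9
ed ⊕ 00 = ed
1e ⊕ 55 = 4b
df ⊕ f3 = 2c
84 ⊕ dc = 58
7d ⊕ b1 = cc
4c ⊕ 72 = 3e

93e9ed4b2c58cc3e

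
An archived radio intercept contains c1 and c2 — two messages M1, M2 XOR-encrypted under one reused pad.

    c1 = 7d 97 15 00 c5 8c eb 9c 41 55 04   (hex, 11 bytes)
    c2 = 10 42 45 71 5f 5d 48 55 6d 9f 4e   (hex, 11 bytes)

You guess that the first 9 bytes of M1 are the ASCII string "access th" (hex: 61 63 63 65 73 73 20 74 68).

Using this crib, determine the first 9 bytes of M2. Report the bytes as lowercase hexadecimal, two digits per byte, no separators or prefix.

0cb63314e9a283bd44

First, c1 ⊕ c2 = (M1 ⊕ K) ⊕ (M2 ⊕ K) = M1 ⊕ M2, so the key drops out. Then M2 = (M1 ⊕ M2) ⊕ M1 over the first 9 bytes.
byte 0: (7d xor 10) xor 61 = 6d xor 61 = 0c
byte 1: (97 xor 42) xor 63 = d5 xor 63 = b6
byte 2: (15 xor 45) xor 63 = 50 xor 63 = 33
byte 3: (00 xor 71) xor 65 = 71 xor 65 = 14
byte 4: (c5 xor 5f) xor 73 = 9a xor 73 = e9
byte 5: (8c xor 5d) xor 73 = d1 xor 73 = a2
byte 6: (eb xor 48) xor 20 = a3 xor 20 = 83
byte 7: (9c xor 55) xor 74 = c9 xor 74 = bd
byte 8: (41 xor 6d) xor 68 = 2c xor 68 = 44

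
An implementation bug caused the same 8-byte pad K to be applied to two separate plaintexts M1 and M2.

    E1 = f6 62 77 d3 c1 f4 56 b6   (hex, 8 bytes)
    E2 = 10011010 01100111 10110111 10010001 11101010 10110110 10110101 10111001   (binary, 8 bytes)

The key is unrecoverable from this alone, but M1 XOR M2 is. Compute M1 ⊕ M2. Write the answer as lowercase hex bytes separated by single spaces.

6c 05 c0 42 2b 42 e3 0f

E1 ⊕ E2 = (M1 ⊕ K) ⊕ (M2 ⊕ K) = M1 ⊕ M2 — the shared key cancels under XOR.
11110110 xor 10011010 = 01101100
01100010 xor 01100111 = 00000101
01110111 xor 10110111 = 11000000
11010011 xor 10010001 = 01000010
11000001 xor 11101010 = 00101011
11110100 xor 10110110 = 01000010
01010110 xor 10110101 = 11100011
10110110 xor 10111001 = 00001111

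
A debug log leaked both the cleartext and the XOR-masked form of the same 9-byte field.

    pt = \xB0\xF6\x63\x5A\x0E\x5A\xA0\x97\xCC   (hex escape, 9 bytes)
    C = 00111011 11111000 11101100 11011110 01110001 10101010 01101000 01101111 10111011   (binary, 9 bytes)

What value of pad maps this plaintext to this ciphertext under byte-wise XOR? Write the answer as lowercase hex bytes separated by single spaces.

Since C = pt ⊕ pad, XORing both sides with pt gives pad = pt ⊕ C.
b0 ⊕ 3b = 8b
f6 ⊕ f8 = 0e
63 ⊕ ec = 8f
5a ⊕ de = 84
0e ⊕ 71 = 7f
5a ⊕ aa = f0
a0 ⊕ 68 = c8
97 ⊕ 6f = f8
cc ⊕ bb = 77

8b 0e 8f 84 7f f0 c8 f8 77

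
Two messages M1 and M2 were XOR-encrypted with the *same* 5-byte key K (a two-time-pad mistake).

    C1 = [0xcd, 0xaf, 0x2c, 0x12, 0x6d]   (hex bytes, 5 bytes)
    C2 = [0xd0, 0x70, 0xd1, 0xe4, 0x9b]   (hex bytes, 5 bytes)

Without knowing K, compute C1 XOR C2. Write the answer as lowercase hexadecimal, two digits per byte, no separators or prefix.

C1 ⊕ C2 = (M1 ⊕ K) ⊕ (M2 ⊕ K) = M1 ⊕ M2 — the shared key cancels under XOR.
205 ⊕ 208 =  29
175 ⊕ 112 = 223
 44 ⊕ 209 = 253
 18 ⊕ 228 = 246
109 ⊕ 155 = 246

1ddffdf6f6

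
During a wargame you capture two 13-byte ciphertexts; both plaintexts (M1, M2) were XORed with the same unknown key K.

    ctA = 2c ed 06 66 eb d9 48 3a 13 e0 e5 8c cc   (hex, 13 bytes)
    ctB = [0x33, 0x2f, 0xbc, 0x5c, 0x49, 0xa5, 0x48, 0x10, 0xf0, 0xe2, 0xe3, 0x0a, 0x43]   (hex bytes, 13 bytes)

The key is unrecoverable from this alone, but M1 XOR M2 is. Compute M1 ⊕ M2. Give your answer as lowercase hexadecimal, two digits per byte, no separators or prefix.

1fc2ba3aa27c002ae30206868f

ctA ⊕ ctB = (M1 ⊕ K) ⊕ (M2 ⊕ K) = M1 ⊕ M2 — the shared key cancels under XOR.
00101100 ⊕ 00110011 = 00011111
11101101 ⊕ 00101111 = 11000010
00000110 ⊕ 10111100 = 10111010
01100110 ⊕ 01011100 = 00111010
11101011 ⊕ 01001001 = 10100010
11011001 ⊕ 10100101 = 01111100
01001000 ⊕ 01001000 = 00000000
00111010 ⊕ 00010000 = 00101010
00010011 ⊕ 11110000 = 11100011
11100000 ⊕ 11100010 = 00000010
11100101 ⊕ 11100011 = 00000110
10001100 ⊕ 00001010 = 10000110
11001100 ⊕ 01000011 = 10001111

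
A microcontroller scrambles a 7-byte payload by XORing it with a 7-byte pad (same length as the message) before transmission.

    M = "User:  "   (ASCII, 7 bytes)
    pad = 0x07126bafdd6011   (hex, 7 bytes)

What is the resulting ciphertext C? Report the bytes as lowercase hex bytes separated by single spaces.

byte 0: 01010101 xor 00000111 = 01010010
byte 1: 01110011 xor 00010010 = 01100001
byte 2: 01100101 xor 01101011 = 00001110
byte 3: 01110010 xor 10101111 = 11011101
byte 4: 00111010 xor 11011101 = 11100111
byte 5: 00100000 xor 01100000 = 01000000
byte 6: 00100000 xor 00010001 = 00110001

52 61 0e dd e7 40 31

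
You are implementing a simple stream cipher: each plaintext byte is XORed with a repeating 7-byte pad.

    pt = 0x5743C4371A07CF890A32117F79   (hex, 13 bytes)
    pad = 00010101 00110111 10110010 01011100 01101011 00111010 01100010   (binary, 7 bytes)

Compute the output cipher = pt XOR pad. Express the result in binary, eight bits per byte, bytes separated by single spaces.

The 7-byte key repeats, so the effective keystream is 15 37 b2 5c 6b 3a 62 15 37 b2 5c 6b 3a.
byte 0: 57 ^ 15 = 42
byte 1: 43 ^ 37 = 74
byte 2: c4 ^ b2 = 76
byte 3: 37 ^ 5c = 6b
byte 4: 1a ^ 6b = 71
byte 5: 07 ^ 3a = 3d
byte 6: cf ^ 62 = ad
byte 7: 89 ^ 15 = 9c
byte 8: 0a ^ 37 = 3d
byte 9: 32 ^ b2 = 80
byte 10: 11 ^ 5c = 4d
byte 11: 7f ^ 6b = 14
byte 12: 79 ^ 3a = 43

01000010 01110100 01110110 01101011 01110001 00111101 10101101 10011100 00111101 10000000 01001101 00010100 01000011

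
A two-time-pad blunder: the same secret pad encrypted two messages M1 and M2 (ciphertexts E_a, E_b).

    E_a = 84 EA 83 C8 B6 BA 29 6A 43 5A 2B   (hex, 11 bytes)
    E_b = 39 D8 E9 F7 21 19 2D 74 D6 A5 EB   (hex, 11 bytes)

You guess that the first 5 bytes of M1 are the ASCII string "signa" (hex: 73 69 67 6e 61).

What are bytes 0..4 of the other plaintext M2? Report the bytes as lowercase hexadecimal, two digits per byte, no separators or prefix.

ce5b0d51f6

First, E_a ⊕ E_b = (M1 ⊕ K) ⊕ (M2 ⊕ K) = M1 ⊕ M2, so the key drops out. Then M2 = (M1 ⊕ M2) ⊕ M1 over the first 5 bytes.
byte 0: (84 XOR 39) XOR 73 = bd XOR 73 = ce
byte 1: (ea XOR d8) XOR 69 = 32 XOR 69 = 5b
byte 2: (83 XOR e9) XOR 67 = 6a XOR 67 = 0d
byte 3: (c8 XOR f7) XOR 6e = 3f XOR 6e = 51
byte 4: (b6 XOR 21) XOR 61 = 97 XOR 61 = f6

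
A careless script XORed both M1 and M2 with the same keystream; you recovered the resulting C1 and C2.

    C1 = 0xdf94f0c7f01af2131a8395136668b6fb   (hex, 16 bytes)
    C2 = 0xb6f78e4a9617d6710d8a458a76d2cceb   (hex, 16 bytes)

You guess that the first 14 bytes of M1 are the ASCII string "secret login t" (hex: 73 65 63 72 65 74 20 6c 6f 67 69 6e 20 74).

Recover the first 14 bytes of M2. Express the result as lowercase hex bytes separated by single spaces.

First, C1 ⊕ C2 = (M1 ⊕ K) ⊕ (M2 ⊕ K) = M1 ⊕ M2, so the key drops out. Then M2 = (M1 ⊕ M2) ⊕ M1 over the first 14 bytes.
byte 0: (df ^ b6) ^ 73 = 69 ^ 73 = 1a
byte 1: (94 ^ f7) ^ 65 = 63 ^ 65 = 06
byte 2: (f0 ^ 8e) ^ 63 = 7e ^ 63 = 1d
byte 3: (c7 ^ 4a) ^ 72 = 8d ^ 72 = ff
byte 4: (f0 ^ 96) ^ 65 = 66 ^ 65 = 03
byte 5: (1a ^ 17) ^ 74 = 0d ^ 74 = 79
byte 6: (f2 ^ d6) ^ 20 = 24 ^ 20 = 04
byte 7: (13 ^ 71) ^ 6c = 62 ^ 6c = 0e
byte 8: (1a ^ 0d) ^ 6f = 17 ^ 6f = 78
byte 9: (83 ^ 8a) ^ 67 = 09 ^ 67 = 6e
byte 10: (95 ^ 45) ^ 69 = d0 ^ 69 = b9
byte 11: (13 ^ 8a) ^ 6e = 99 ^ 6e = f7
byte 12: (66 ^ 76) ^ 20 = 10 ^ 20 = 30
byte 13: (68 ^ d2) ^ 74 = ba ^ 74 = ce

1a 06 1d ff 03 79 04 0e 78 6e b9 f7 30 ce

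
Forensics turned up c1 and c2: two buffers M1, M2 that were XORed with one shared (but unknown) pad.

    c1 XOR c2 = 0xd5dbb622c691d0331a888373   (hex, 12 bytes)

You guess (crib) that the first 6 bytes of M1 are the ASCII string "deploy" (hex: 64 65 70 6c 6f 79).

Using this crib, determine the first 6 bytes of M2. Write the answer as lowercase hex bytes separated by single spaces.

b1 be c6 4e a9 e8

Since c1 ⊕ c2 = M1 ⊕ M2, XORing with the guessed M1 bytes yields the corresponding M2 bytes: M2 = (c1 ⊕ c2) ⊕ M1.
d5 ⊕ 64 = b1
db ⊕ 65 = be
b6 ⊕ 70 = c6
22 ⊕ 6c = 4e
c6 ⊕ 6f = a9
91 ⊕ 79 = e8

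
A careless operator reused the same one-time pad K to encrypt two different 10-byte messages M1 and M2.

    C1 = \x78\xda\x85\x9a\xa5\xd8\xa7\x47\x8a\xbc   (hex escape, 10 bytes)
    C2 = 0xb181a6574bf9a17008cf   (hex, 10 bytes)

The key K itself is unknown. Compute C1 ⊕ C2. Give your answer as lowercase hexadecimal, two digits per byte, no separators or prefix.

c95b23cdee2106378273

C1 ⊕ C2 = (M1 ⊕ K) ⊕ (M2 ⊕ K) = M1 ⊕ M2 — the shared key cancels under XOR.
78 xor b1 = c9
da xor 81 = 5b
85 xor a6 = 23
9a xor 57 = cd
a5 xor 4b = ee
d8 xor f9 = 21
a7 xor a1 = 06
47 xor 70 = 37
8a xor 08 = 82
bc xor cf = 73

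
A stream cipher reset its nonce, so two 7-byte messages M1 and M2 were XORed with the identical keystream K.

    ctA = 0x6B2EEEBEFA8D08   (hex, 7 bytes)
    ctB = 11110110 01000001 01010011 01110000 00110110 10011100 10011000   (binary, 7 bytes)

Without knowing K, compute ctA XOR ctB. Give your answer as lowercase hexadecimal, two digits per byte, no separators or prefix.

9d6fbdcecc1190

ctA ⊕ ctB = (M1 ⊕ K) ⊕ (M2 ⊕ K) = M1 ⊕ M2 — the shared key cancels under XOR.
byte 0: 01101011 XOR 11110110 = 10011101
byte 1: 00101110 XOR 01000001 = 01101111
byte 2: 11101110 XOR 01010011 = 10111101
byte 3: 10111110 XOR 01110000 = 11001110
byte 4: 11111010 XOR 00110110 = 11001100
byte 5: 10001101 XOR 10011100 = 00010001
byte 6: 00001000 XOR 10011000 = 10010000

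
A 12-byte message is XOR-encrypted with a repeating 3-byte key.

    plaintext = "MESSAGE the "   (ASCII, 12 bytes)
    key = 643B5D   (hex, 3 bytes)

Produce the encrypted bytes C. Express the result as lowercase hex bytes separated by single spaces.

The 3-byte key repeats, so the effective keystream is 64 3b 5d 64 3b 5d 64 3b 5d 64 3b 5d.
byte 0: 4d xor 64 = 29
byte 1: 45 xor 3b = 7e
byte 2: 53 xor 5d = 0e
byte 3: 53 xor 64 = 37
byte 4: 41 xor 3b = 7a
byte 5: 47 xor 5d = 1a
byte 6: 45 xor 64 = 21
byte 7: 20 xor 3b = 1b
byte 8: 74 xor 5d = 29
byte 9: 68 xor 64 = 0c
byte 10: 65 xor 3b = 5e
byte 11: 20 xor 5d = 7d

29 7e 0e 37 7a 1a 21 1b 29 0c 5e 7d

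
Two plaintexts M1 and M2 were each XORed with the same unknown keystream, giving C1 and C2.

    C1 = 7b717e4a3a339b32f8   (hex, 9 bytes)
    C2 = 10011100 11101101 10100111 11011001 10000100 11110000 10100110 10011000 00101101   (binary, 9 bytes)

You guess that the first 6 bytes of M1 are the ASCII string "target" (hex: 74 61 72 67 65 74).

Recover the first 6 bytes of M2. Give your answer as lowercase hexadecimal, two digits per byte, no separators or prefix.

93fdabf4dbb7

First, C1 ⊕ C2 = (M1 ⊕ K) ⊕ (M2 ⊕ K) = M1 ⊕ M2, so the key drops out. Then M2 = (M1 ⊕ M2) ⊕ M1 over the first 6 bytes.
byte 0: (7b xor 9c) xor 74 = e7 xor 74 = 93
byte 1: (71 xor ed) xor 61 = 9c xor 61 = fd
byte 2: (7e xor a7) xor 72 = d9 xor 72 = ab
byte 3: (4a xor d9) xor 67 = 93 xor 67 = f4
byte 4: (3a xor 84) xor 65 = be xor 65 = db
byte 5: (33 xor f0) xor 74 = c3 xor 74 = b7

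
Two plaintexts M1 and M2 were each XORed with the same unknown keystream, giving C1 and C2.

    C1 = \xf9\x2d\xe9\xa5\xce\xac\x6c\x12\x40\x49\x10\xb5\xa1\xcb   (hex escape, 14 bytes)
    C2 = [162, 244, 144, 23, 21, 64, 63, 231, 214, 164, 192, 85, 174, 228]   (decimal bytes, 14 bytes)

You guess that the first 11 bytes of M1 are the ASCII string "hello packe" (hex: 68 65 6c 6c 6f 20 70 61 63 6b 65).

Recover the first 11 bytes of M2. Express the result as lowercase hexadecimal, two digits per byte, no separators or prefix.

First, C1 ⊕ C2 = (M1 ⊕ K) ⊕ (M2 ⊕ K) = M1 ⊕ M2, so the key drops out. Then M2 = (M1 ⊕ M2) ⊕ M1 over the first 11 bytes.
byte 0: (f9 xor a2) xor 68 = 5b xor 68 = 33
byte 1: (2d xor f4) xor 65 = d9 xor 65 = bc
byte 2: (e9 xor 90) xor 6c = 79 xor 6c = 15
byte 3: (a5 xor 17) xor 6c = b2 xor 6c = de
byte 4: (ce xor 15) xor 6f = db xor 6f = b4
byte 5: (ac xor 40) xor 20 = ec xor 20 = cc
byte 6: (6c xor 3f) xor 70 = 53 xor 70 = 23
byte 7: (12 xor e7) xor 61 = f5 xor 61 = 94
byte 8: (40 xor d6) xor 63 = 96 xor 63 = f5
byte 9: (49 xor a4) xor 6b = ed xor 6b = 86
byte 10: (10 xor c0) xor 65 = d0 xor 65 = b5

33bc15deb4cc2394f586b5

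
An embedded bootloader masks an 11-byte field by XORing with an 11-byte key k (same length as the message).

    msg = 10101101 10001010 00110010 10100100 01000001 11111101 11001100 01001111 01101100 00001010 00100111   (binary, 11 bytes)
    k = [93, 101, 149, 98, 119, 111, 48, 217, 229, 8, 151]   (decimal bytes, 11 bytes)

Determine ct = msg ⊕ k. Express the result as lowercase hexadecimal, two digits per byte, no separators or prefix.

f0efa7c63692fc968902b0

XOR is its own inverse, so applying the key byte-wise gives the result directly.
byte 0: ad XOR 5d = f0
byte 1: 8a XOR 65 = ef
byte 2: 32 XOR 95 = a7
byte 3: a4 XOR 62 = c6
byte 4: 41 XOR 77 = 36
byte 5: fd XOR 6f = 92
byte 6: cc XOR 30 = fc
byte 7: 4f XOR d9 = 96
byte 8: 6c XOR e5 = 89
byte 9: 0a XOR 08 = 02
byte 10: 27 XOR 97 = b0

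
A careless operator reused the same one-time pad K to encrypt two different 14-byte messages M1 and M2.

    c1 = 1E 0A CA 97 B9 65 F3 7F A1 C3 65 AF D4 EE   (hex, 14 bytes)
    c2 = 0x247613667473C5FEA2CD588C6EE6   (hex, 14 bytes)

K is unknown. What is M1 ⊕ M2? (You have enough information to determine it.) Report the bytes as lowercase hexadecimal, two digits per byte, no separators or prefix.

3a7cd9f1cd163681030e3d23ba08

c1 ⊕ c2 = (M1 ⊕ K) ⊕ (M2 ⊕ K) = M1 ⊕ M2 — the shared key cancels under XOR.
byte 0:  30 XOR  36 =  58
byte 1:  10 XOR 118 = 124
byte 2: 202 XOR  19 = 217
byte 3: 151 XOR 102 = 241
byte 4: 185 XOR 116 = 205
byte 5: 101 XOR 115 =  22
byte 6: 243 XOR 197 =  54
byte 7: 127 XOR 254 = 129
byte 8: 161 XOR 162 =   3
byte 9: 195 XOR 205 =  14
byte 10: 101 XOR  88 =  61
byte 11: 175 XOR 140 =  35
byte 12: 212 XOR 110 = 186
byte 13: 238 XOR 230 =   8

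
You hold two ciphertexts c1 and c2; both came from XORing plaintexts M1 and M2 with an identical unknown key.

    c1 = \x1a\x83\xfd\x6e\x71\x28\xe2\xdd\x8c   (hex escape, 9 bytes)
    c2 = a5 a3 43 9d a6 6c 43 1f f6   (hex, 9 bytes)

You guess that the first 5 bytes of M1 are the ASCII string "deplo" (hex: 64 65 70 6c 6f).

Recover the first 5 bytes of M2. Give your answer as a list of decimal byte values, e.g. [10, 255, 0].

[219, 69, 206, 159, 184]

First, c1 ⊕ c2 = (M1 ⊕ K) ⊕ (M2 ⊕ K) = M1 ⊕ M2, so the key drops out. Then M2 = (M1 ⊕ M2) ⊕ M1 over the first 5 bytes.
byte 0: (1a ^ a5) ^ 64 = bf ^ 64 = db
byte 1: (83 ^ a3) ^ 65 = 20 ^ 65 = 45
byte 2: (fd ^ 43) ^ 70 = be ^ 70 = ce
byte 3: (6e ^ 9d) ^ 6c = f3 ^ 6c = 9f
byte 4: (71 ^ a6) ^ 6f = d7 ^ 6f = b8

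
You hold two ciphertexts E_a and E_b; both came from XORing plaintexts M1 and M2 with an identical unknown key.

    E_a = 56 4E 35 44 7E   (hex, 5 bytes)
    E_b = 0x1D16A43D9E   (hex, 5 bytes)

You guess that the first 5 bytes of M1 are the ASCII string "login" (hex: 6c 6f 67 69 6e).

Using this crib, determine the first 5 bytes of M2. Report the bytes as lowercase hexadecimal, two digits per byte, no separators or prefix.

First, E_a ⊕ E_b = (M1 ⊕ K) ⊕ (M2 ⊕ K) = M1 ⊕ M2, so the key drops out. Then M2 = (M1 ⊕ M2) ⊕ M1 over the first 5 bytes.
byte 0: (56 ⊕ 1d) ⊕ 6c = 4b ⊕ 6c = 27
byte 1: (4e ⊕ 16) ⊕ 6f = 58 ⊕ 6f = 37
byte 2: (35 ⊕ a4) ⊕ 67 = 91 ⊕ 67 = f6
byte 3: (44 ⊕ 3d) ⊕ 69 = 79 ⊕ 69 = 10
byte 4: (7e ⊕ 9e) ⊕ 6e = e0 ⊕ 6e = 8e

2737f6108e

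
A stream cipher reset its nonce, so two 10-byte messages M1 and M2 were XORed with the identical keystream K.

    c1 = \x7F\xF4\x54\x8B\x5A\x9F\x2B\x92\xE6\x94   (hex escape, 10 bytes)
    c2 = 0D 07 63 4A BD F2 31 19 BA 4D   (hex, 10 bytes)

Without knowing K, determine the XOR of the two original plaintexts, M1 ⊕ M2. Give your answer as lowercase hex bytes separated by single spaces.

c1 ⊕ c2 = (M1 ⊕ K) ⊕ (M2 ⊕ K) = M1 ⊕ M2 — the shared key cancels under XOR.
byte 0: 7f xor 0d = 72
byte 1: f4 xor 07 = f3
byte 2: 54 xor 63 = 37
byte 3: 8b xor 4a = c1
byte 4: 5a xor bd = e7
byte 5: 9f xor f2 = 6d
byte 6: 2b xor 31 = 1a
byte 7: 92 xor 19 = 8b
byte 8: e6 xor ba = 5c
byte 9: 94 xor 4d = d9

72 f3 37 c1 e7 6d 1a 8b 5c d9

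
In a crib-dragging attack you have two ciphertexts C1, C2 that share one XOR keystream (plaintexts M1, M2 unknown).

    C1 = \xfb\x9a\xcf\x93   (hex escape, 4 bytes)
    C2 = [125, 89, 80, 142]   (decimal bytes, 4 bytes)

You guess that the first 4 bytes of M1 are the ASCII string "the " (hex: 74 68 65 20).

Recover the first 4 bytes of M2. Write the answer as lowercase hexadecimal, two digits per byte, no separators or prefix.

f2abfa3d

First, C1 ⊕ C2 = (M1 ⊕ K) ⊕ (M2 ⊕ K) = M1 ⊕ M2, so the key drops out. Then M2 = (M1 ⊕ M2) ⊕ M1 over the first 4 bytes.
byte 0: (fb ⊕ 7d) ⊕ 74 = 86 ⊕ 74 = f2
byte 1: (9a ⊕ 59) ⊕ 68 = c3 ⊕ 68 = ab
byte 2: (cf ⊕ 50) ⊕ 65 = 9f ⊕ 65 = fa
byte 3: (93 ⊕ 8e) ⊕ 20 = 1d ⊕ 20 = 3d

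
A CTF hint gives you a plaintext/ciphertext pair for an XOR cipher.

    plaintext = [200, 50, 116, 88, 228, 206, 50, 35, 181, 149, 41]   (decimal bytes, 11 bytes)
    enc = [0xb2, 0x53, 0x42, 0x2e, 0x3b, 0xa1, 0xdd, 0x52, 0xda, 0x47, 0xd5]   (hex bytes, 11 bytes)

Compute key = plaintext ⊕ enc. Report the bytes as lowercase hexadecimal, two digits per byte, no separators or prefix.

7a613676df6fef716fd2fc

Since enc = plaintext ⊕ key, XORing both sides with plaintext gives key = plaintext ⊕ enc.
c8 xor b2 = 7a
32 xor 53 = 61
74 xor 42 = 36
58 xor 2e = 76
e4 xor 3b = df
ce xor a1 = 6f
32 xor dd = ef
23 xor 52 = 71
b5 xor da = 6f
95 xor 47 = d2
29 xor d5 = fc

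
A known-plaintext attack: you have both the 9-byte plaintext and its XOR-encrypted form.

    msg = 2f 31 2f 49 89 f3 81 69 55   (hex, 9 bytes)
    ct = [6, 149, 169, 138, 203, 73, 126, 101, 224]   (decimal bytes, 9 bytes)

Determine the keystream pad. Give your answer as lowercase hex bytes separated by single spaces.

29 a4 86 c3 42 ba ff 0c b5

Since ct = msg ⊕ pad, XORing both sides with msg gives pad = msg ⊕ ct.
byte 0: 00101111 ⊕ 00000110 = 00101001
byte 1: 00110001 ⊕ 10010101 = 10100100
byte 2: 00101111 ⊕ 10101001 = 10000110
byte 3: 01001001 ⊕ 10001010 = 11000011
byte 4: 10001001 ⊕ 11001011 = 01000010
byte 5: 11110011 ⊕ 01001001 = 10111010
byte 6: 10000001 ⊕ 01111110 = 11111111
byte 7: 01101001 ⊕ 01100101 = 00001100
byte 8: 01010101 ⊕ 11100000 = 10110101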